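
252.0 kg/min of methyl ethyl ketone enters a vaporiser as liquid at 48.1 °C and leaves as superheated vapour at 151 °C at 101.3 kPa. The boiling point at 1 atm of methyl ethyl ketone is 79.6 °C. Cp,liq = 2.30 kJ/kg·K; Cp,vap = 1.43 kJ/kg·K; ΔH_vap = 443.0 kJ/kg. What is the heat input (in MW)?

liquid 48.1→79.6 °C: 72.45 kJ/kg
vaporisation at 79.6 °C: 443 kJ/kg
vapour 79.6→151 °C: 102.1 kJ/kg
Δh = 72.45 + 443 + 102.1 = 617.55 kJ/kg
Q = ṁ·Δh = 252.0 kg/min × 617.55 kJ/kg = 155620 kJ/min
|Q| = 2593.7 kW = 2.5937 MW

Q = 2.59 MW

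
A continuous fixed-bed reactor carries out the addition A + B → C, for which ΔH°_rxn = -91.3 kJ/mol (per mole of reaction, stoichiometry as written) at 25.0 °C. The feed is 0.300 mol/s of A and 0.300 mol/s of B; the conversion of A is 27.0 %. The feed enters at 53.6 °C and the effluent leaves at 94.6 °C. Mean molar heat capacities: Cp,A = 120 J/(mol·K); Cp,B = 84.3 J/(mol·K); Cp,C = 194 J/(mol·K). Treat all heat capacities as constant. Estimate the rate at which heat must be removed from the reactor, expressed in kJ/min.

Extent of reaction ξ = 0.270 × 0.300 = 0.081 mol/s
Reaction term: ξ·ΔH°_rxn = 0.081 × -91.3 = -7.3953 kJ/s
Sensible, feed 53.6→25 °C: -1.7529 kJ/s
Outlet flows (mol/s): A 0.219, B 0.219, C 0.081
Sensible, products 25→94.6 °C: 4.2077 kJ/s
Q = ΔH = -4.9405 kJ/s = -4.9405 kW
Heat removed = 296.43 kJ/min

Q_out = 296 kJ/min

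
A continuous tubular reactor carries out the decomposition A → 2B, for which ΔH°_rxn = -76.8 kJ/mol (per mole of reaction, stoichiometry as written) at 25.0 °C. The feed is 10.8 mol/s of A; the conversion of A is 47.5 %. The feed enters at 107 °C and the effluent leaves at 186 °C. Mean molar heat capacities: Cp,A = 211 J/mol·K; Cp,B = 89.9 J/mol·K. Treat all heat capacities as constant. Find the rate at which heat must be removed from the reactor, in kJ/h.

Q_out = 863000 kJ/h

Extent of reaction ξ = 0.475 × 10.8 = 5.13 mol/s
Reaction term: ξ·ΔH°_rxn = 5.13 × -76.8 = -393.98 kJ/s
Sensible, feed 107→25 °C: -186.86 kJ/s
Outlet flows (mol/s): A 5.67, B 10.26
Sensible, products 25→186 °C: 341.12 kJ/s
Q = ΔH = -239.73 kJ/s = -239.73 kW
Heat removed = 863020 kJ/h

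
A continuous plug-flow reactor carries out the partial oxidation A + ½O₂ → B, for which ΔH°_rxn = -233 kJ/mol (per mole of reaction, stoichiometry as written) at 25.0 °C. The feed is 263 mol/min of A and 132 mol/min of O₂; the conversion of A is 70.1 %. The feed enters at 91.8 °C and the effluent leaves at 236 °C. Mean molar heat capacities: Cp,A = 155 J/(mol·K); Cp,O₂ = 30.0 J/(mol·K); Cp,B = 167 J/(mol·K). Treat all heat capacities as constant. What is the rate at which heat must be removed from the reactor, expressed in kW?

Extent of reaction ξ = 0.701 × 263 = 184.36 mol/min
Reaction term: ξ·ΔH°_rxn = 184.36 × -233 = -42957 kJ/min
Sensible, feed 91.8→25 °C: -2987.6 kJ/min
Outlet flows (mol/min): A 78.637, O₂ 39.819, B 184.36
Sensible, products 25→236 °C: 9320.3 kJ/min
Q = ΔH = -36624 kJ/min = -610.4 kW
Heat removed = 610.4 kW

Q_out = 610 kW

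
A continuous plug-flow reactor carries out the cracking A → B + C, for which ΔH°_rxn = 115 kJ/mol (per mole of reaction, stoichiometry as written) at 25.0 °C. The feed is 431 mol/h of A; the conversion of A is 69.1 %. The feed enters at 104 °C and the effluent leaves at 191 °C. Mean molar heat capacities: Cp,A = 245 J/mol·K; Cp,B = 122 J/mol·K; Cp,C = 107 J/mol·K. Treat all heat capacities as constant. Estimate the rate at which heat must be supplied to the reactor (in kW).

Extent of reaction ξ = 0.691 × 431 = 297.82 mol/h
Reaction term: ξ·ΔH°_rxn = 297.82 × 115 = 34249 kJ/h
Sensible, feed 104→25 °C: -8342 kJ/h
Outlet flows (mol/h): A 133.18, B 297.82, C 297.82
Sensible, products 25→191 °C: 16738 kJ/h
Q = ΔH = 42645 kJ/h = 11.846 kW
Heat supplied = 11.846 kW

Q_in = 11.8 kW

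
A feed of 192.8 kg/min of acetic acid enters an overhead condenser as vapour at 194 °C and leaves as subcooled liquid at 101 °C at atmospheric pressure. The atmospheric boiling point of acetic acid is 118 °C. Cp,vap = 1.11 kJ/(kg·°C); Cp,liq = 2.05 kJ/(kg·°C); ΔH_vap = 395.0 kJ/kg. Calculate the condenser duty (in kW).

vapour 194→118 °C: -84.36 kJ/kg
condensation at 118 °C: -395 kJ/kg
liquid 118→101 °C: -34.85 kJ/kg
Δh = -84.36 + -395 + -34.85 = -514.21 kJ/kg
Q = ṁ·Δh = 192.8 kg/min × -514.21 kJ/kg = -99140 kJ/min
|Q| = 1652.3 kW

Q_c = 1650 kW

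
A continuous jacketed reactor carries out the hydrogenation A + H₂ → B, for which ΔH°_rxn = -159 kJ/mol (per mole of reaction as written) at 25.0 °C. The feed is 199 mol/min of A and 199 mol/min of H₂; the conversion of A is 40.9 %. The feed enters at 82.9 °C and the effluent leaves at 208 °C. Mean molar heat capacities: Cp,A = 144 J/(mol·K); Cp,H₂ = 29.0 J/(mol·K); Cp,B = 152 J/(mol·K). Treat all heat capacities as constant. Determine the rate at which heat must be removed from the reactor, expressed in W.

Extent of reaction ξ = 0.409 × 199 = 81.391 mol/min
Reaction term: ξ·ΔH°_rxn = 81.391 × -159 = -12941 kJ/min
Sensible, feed 82.9→25 °C: -1993.3 kJ/min
Outlet flows (mol/min): A 117.61, H₂ 117.61, B 81.391
Sensible, products 25→208 °C: 5987.4 kJ/min
Q = ΔH = -8947.1 kJ/min = -149.12 kW
Heat removed = 149120 W

Q_out = 149000 W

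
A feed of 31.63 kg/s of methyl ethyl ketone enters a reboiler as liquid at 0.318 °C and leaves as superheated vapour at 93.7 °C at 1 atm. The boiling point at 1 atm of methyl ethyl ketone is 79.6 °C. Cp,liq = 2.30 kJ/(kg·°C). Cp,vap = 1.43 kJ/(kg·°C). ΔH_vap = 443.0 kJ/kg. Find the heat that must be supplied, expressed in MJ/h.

Q = 73500 MJ/h

liquid 0.318→79.6 °C: 182.35 kJ/kg
vaporisation at 79.6 °C: 443 kJ/kg
vapour 79.6→93.7 °C: 20.163 kJ/kg
Δh = 182.35 + 443 + 20.163 = 645.51 kJ/kg
Q = ṁ·Δh = 31.63 kg/s × 645.51 kJ/kg = 20418 kJ/s
|Q| = 20418 kW = 73503 MJ/h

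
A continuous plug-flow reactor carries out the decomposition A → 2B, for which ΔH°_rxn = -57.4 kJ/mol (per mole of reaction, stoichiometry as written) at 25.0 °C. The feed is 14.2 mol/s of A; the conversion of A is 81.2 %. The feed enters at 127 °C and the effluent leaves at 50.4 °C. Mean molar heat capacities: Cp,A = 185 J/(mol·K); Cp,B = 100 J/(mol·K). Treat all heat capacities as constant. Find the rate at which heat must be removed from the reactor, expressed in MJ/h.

Extent of reaction ξ = 0.812 × 14.2 = 11.53 mol/s
Reaction term: ξ·ΔH°_rxn = 11.53 × -57.4 = -661.84 kJ/s
Sensible, feed 127→25 °C: -267.95 kJ/s
Outlet flows (mol/s): A 2.6696, B 23.061
Sensible, products 25→50.4 °C: 71.119 kJ/s
Q = ΔH = -858.68 kJ/s = -858.68 kW
Heat removed = 3091.2 MJ/h

Q_out = 3090 MJ/h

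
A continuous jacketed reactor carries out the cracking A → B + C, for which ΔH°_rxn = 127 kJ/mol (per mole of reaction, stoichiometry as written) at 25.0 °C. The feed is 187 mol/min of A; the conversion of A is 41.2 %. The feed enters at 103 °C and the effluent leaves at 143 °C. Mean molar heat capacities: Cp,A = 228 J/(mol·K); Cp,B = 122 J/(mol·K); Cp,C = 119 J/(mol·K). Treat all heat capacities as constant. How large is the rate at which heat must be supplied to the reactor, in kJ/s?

Q_in = 193 kJ/s

Extent of reaction ξ = 0.412 × 187 = 77.044 mol/min
Reaction term: ξ·ΔH°_rxn = 77.044 × 127 = 9784.6 kJ/min
Sensible, feed 103→25 °C: -3325.6 kJ/min
Outlet flows (mol/min): A 109.96, B 77.044, C 77.044
Sensible, products 25→143 °C: 5149.2 kJ/min
Q = ΔH = 11608 kJ/min = 193.47 kW
Heat supplied = 193.47 kJ/s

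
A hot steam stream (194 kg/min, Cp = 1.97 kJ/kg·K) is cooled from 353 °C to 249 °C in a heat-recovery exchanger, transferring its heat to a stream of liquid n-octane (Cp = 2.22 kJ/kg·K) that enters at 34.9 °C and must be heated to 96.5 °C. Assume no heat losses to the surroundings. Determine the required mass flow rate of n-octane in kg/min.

Heat released by hot stream: Q = 194 × 1.97 × (353 − 249) = 39747 kJ/min
Energy balance on cold side (adiabatic exchanger): Q = ṁ_c·Cp_c·(T_c,out − T_c,in)
ṁ_c = 39747 / [2.22 × (96.5 − 34.9)] = 290.65 kg/min

ṁ_c = 291 kg/min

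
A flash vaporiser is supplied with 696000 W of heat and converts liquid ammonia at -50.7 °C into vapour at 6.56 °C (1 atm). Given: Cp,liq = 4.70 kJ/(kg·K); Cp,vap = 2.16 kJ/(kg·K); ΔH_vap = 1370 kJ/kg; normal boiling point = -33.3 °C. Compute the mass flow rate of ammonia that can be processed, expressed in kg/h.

ṁ = 1630 kg/h

Δh = 4.70×(-33.3−-50.7) + 1370 + 2.16×(6.56−-33.3) = 1537.9 kJ/kg
Q = 696000 W = 696 kJ/s = 2.5056e+06 kJ/h
ṁ = Q/Δh = 2.5056e+06 / 1537.9 = 1629.3 kg/h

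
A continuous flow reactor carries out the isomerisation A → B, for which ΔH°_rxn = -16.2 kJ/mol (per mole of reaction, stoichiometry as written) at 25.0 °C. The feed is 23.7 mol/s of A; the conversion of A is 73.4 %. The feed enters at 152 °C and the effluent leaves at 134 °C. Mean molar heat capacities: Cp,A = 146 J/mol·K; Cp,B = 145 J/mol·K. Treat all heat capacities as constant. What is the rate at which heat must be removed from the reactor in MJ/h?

Extent of reaction ξ = 0.734 × 23.7 = 17.396 mol/s
Reaction term: ξ·ΔH°_rxn = 17.396 × -16.2 = -281.81 kJ/s
Sensible, feed 152→25 °C: -439.45 kJ/s
Outlet flows (mol/s): A 6.3042, B 17.396
Sensible, products 25→134 °C: 375.27 kJ/s
Q = ΔH = -345.99 kJ/s = -345.99 kW
Heat removed = 1245.6 MJ/h

Q_out = 1250 MJ/h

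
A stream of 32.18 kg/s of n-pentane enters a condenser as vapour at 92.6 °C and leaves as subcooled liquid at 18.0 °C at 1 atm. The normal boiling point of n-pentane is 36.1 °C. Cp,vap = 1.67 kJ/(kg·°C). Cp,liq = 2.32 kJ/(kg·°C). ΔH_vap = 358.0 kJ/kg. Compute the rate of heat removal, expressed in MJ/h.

vapour 92.6→36.1 °C: -94.355 kJ/kg
condensation at 36.1 °C: -358 kJ/kg
liquid 36.1→18.0 °C: -41.992 kJ/kg
Δh = -94.355 + -358 + -41.992 = -494.35 kJ/kg
Q = ṁ·Δh = 32.18 kg/s × -494.35 kJ/kg = -15908 kJ/s
|Q| = 15908 kW = 57269 MJ/h

Q_c = 57300 MJ/h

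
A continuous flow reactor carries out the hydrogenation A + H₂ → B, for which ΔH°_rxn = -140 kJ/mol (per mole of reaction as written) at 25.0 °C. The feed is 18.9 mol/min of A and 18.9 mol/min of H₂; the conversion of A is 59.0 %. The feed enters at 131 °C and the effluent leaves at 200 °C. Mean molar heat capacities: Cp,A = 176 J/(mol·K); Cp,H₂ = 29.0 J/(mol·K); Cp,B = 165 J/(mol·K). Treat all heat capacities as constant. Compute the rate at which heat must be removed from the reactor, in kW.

Extent of reaction ξ = 0.590 × 18.9 = 11.151 mol/min
Reaction term: ξ·ΔH°_rxn = 11.151 × -140 = -1561.1 kJ/min
Sensible, feed 131→25 °C: -410.7 kJ/min
Outlet flows (mol/min): A 7.749, H₂ 7.749, B 11.151
Sensible, products 25→200 °C: 599.98 kJ/min
Q = ΔH = -1371.9 kJ/min = -22.864 kW
Heat removed = 22.864 kW

Q_out = 22.9 kW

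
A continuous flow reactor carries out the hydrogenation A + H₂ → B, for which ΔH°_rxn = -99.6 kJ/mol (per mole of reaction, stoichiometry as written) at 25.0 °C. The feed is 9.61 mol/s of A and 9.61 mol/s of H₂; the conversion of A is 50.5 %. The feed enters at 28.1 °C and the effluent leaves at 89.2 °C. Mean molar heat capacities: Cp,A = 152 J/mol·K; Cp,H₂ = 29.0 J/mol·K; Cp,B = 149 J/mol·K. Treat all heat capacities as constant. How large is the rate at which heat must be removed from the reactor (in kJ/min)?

Extent of reaction ξ = 0.505 × 9.61 = 4.853 mol/s
Reaction term: ξ·ΔH°_rxn = 4.853 × -99.6 = -483.36 kJ/s
Sensible, feed 28.1→25 °C: -5.3922 kJ/s
Outlet flows (mol/s): A 4.7569, H₂ 4.7569, B 4.853
Sensible, products 25→89.2 °C: 101.7 kJ/s
Q = ΔH = -387.06 kJ/s = -387.06 kW
Heat removed = 23223 kJ/min

Q_out = 23200 kJ/min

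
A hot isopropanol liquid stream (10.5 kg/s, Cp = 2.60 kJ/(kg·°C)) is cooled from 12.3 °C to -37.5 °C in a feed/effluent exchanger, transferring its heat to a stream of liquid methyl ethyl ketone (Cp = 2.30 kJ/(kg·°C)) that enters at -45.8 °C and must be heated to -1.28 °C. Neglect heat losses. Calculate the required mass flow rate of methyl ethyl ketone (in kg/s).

Heat released by hot stream: Q = 10.5 × 2.60 × (12.3 − -37.5) = 1359.5 kJ/s
Energy balance on cold side (adiabatic exchanger): Q = ṁ_c·Cp_c·(T_c,out − T_c,in)
ṁ_c = 1359.5 / [2.30 × (-1.28 − -45.8)] = 13.277 kg/s

ṁ_c = 13.3 kg/s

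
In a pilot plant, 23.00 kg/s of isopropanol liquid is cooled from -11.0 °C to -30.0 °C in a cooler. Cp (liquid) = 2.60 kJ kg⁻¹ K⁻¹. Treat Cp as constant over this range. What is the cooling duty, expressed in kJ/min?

Q = ṁ·Cp·ΔT = 23.00 × 2.60 × (-30.0 − -11.0) = -1136.2 kJ/s
Cooling duty = 68172 kJ/min

Q_c = 68200 kJ/min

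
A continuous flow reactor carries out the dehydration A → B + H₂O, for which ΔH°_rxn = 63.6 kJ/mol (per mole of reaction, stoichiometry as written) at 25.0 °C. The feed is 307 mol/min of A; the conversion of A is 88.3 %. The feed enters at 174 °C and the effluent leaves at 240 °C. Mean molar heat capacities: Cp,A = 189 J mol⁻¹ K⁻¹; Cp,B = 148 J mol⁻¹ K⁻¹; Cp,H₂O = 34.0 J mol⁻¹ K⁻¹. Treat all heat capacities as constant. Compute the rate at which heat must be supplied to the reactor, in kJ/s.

Q_in = 344 kJ/s

Extent of reaction ξ = 0.883 × 307 = 271.08 mol/min
Reaction term: ξ·ΔH°_rxn = 271.08 × 63.6 = 17241 kJ/min
Sensible, feed 174→25 °C: -8645.4 kJ/min
Outlet flows (mol/min): A 35.919, B 271.08, H₂O 271.08
Sensible, products 25→240 °C: 12067 kJ/min
Q = ΔH = 20662 kJ/min = 344.37 kW
Heat supplied = 344.37 kJ/s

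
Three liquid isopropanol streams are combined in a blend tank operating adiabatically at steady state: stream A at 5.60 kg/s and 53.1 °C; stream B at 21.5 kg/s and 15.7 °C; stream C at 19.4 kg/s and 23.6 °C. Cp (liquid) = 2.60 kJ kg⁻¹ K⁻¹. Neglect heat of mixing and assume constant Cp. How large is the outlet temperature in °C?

T_out = 23.5 °C

Energy balance with Q = 0: Σ ṁᵢCp,ᵢ(T_out − Tᵢ) = 0
Σ ṁᵢCp,ᵢTᵢ = 5.60×2.60×53.1 + 21.5×2.60×15.7 + 19.4×2.60×23.6 = 2841.1
Σ ṁᵢCp,ᵢ = 5.60×2.60 + 21.5×2.60 + 19.4×2.60 = 120.9
T_out = 2841.1 / 120.9 = 23.5 °C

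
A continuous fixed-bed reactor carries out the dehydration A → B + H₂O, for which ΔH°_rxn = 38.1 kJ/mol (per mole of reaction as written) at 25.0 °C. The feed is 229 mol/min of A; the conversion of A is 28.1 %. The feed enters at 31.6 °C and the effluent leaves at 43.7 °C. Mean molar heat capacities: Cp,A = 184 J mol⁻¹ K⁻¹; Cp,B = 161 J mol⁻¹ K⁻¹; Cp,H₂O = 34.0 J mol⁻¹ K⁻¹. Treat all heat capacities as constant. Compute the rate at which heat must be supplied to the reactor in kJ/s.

Extent of reaction ξ = 0.281 × 229 = 64.349 mol/min
Reaction term: ξ·ΔH°_rxn = 64.349 × 38.1 = 2451.7 kJ/min
Sensible, feed 31.6→25 °C: -278.1 kJ/min
Outlet flows (mol/min): A 164.65, B 64.349, H₂O 64.349
Sensible, products 25→43.7 °C: 801.18 kJ/min
Q = ΔH = 2974.8 kJ/min = 49.58 kW
Heat supplied = 49.58 kJ/s

Q_in = 49.6 kJ/s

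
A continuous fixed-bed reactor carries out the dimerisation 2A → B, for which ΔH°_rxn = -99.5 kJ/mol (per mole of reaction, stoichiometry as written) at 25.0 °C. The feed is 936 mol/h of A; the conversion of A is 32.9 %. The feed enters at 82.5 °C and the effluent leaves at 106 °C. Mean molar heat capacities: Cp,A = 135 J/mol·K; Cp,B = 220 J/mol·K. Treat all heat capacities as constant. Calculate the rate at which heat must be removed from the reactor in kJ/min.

Extent of reaction ξ = 0.329 × 936 / 2 = 153.97 mol/h
Reaction term: ξ·ΔH°_rxn = 153.97 × -99.5 = -15320 kJ/h
Sensible, feed 82.5→25 °C: -7265.7 kJ/h
Outlet flows (mol/h): A 628.06, B 153.97
Sensible, products 25→106 °C: 9611.6 kJ/h
Q = ΔH = -12974 kJ/h = -3.604 kW
Heat removed = 216.24 kJ/min

Q_out = 216 kJ/min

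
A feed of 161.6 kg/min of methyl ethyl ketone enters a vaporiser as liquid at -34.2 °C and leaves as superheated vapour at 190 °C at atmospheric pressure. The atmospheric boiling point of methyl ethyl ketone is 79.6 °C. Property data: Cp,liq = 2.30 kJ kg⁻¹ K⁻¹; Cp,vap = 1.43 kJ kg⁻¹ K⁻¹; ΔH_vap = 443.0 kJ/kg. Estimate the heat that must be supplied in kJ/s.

Q = 2320 kJ/s

liquid -34.2→79.6 °C: 261.74 kJ/kg
vaporisation at 79.6 °C: 443 kJ/kg
vapour 79.6→190 °C: 157.87 kJ/kg
Δh = 261.74 + 443 + 157.87 = 862.61 kJ/kg
Q = ṁ·Δh = 161.6 kg/min × 862.61 kJ/kg = 139400 kJ/min
|Q| = 2323.3 kW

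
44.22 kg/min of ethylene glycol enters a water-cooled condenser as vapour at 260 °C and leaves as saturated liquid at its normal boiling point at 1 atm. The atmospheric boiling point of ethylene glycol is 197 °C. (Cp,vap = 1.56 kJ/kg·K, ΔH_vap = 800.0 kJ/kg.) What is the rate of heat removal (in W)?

vapour 260→197 °C: -98.28 kJ/kg
condensation at 197 °C: -800 kJ/kg
Δh = -98.28 + -800 = -898.28 kJ/kg
Q = ṁ·Δh = 44.22 kg/min × -898.28 kJ/kg = -39722 kJ/min
|Q| = 662.03 kW = 662030 W

Q_c = 662000 W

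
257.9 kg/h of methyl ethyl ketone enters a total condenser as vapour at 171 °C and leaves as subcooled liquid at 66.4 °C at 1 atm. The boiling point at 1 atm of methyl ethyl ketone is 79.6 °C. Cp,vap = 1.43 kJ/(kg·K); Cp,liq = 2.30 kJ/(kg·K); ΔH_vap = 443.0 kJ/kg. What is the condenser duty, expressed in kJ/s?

Q_c = 43.3 kJ/s

vapour 171→79.6 °C: -130.7 kJ/kg
condensation at 79.6 °C: -443 kJ/kg
liquid 79.6→66.4 °C: -30.36 kJ/kg
Δh = -130.7 + -443 + -30.36 = -604.06 kJ/kg
Q = ṁ·Δh = 257.9 kg/h × -604.06 kJ/kg = -155790 kJ/h
|Q| = 43.274 kW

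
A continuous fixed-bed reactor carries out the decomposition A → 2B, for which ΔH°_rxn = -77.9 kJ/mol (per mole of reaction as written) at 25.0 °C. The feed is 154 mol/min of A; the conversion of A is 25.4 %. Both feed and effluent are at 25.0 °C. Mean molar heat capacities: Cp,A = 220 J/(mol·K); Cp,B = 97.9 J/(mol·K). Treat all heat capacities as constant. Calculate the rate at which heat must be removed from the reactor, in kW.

Extent of reaction ξ = 0.254 × 154 = 39.116 mol/min
Reaction term: ξ·ΔH°_rxn = 39.116 × -77.9 = -3047.1 kJ/min
Q = ΔH = -3047.1 kJ/min = -50.786 kW
Heat removed = 50.786 kW

Q_out = 50.8 kW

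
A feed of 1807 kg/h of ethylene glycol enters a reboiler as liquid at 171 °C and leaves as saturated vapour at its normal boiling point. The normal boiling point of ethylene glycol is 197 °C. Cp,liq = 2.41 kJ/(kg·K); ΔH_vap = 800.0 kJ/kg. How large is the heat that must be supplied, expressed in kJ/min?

Q = 26000 kJ/min

liquid 171→197 °C: 62.66 kJ/kg
vaporisation at 197 °C: 800 kJ/kg
Δh = 62.66 + 800 = 862.66 kJ/kg
Q = ṁ·Δh = 1807 kg/h × 862.66 kJ/kg = 1.5588e+06 kJ/h
|Q| = 433.01 kW = 25980 kJ/min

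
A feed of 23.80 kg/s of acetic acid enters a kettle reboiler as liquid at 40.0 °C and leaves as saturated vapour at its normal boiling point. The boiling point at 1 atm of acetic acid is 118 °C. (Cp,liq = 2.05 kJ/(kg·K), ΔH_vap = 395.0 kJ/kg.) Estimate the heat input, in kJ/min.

liquid 40.0→118 °C: 159.9 kJ/kg
vaporisation at 118 °C: 395 kJ/kg
Δh = 159.9 + 395 = 554.9 kJ/kg
Q = ṁ·Δh = 23.80 kg/s × 554.9 kJ/kg = 13207 kJ/s
|Q| = 13207 kW = 792400 kJ/min

Q = 792000 kJ/min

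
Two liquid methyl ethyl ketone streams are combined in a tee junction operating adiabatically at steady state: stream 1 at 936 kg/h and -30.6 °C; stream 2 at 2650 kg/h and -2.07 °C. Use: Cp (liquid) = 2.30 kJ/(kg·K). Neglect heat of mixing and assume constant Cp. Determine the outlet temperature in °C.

T_out = -9.52 °C

No heat crosses the boundary, so H_out = H_in.
T_out = Σ ṁᵢCp,ᵢTᵢ / Σ ṁᵢCp,ᵢ
      = -78492 / 8247.8 = -9.5168 °C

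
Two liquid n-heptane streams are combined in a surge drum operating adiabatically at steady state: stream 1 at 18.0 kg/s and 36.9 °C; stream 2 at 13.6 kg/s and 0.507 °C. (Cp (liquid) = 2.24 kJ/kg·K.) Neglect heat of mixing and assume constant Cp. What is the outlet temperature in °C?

No heat crosses the boundary, so H_out = H_in.
T_out = Σ ṁᵢCp,ᵢTᵢ / Σ ṁᵢCp,ᵢ
      = 1503.3 / 70.784 = 21.237 °C

T_out = 21.2 °C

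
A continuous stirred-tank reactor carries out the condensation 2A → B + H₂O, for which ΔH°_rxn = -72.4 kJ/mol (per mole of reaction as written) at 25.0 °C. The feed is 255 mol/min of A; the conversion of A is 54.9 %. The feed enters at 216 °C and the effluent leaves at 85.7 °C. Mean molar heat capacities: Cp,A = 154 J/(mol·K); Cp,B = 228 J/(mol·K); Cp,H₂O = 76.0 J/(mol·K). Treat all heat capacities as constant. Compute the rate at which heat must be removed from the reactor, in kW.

Q_out = 170 kW

Extent of reaction ξ = 0.549 × 255 / 2 = 69.998 mol/min
Reaction term: ξ·ΔH°_rxn = 69.998 × -72.4 = -5067.8 kJ/min
Sensible, feed 216→25 °C: -7500.6 kJ/min
Outlet flows (mol/min): A 115, B 69.998, H₂O 69.998
Sensible, products 25→85.7 °C: 2366.7 kJ/min
Q = ΔH = -10202 kJ/min = -170.03 kW
Heat removed = 170.03 kW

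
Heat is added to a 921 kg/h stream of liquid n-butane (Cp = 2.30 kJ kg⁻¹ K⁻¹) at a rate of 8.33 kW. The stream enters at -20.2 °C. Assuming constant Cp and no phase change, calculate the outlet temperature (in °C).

T_out = -6.04 °C

Q = 8.33 kW = 29988 kJ/h
ΔT = Q/(ṁ·Cp) = 29988/(921×2.30) = 14.157 K
T_out = -20.2 + 14.157 = -6.0434 °C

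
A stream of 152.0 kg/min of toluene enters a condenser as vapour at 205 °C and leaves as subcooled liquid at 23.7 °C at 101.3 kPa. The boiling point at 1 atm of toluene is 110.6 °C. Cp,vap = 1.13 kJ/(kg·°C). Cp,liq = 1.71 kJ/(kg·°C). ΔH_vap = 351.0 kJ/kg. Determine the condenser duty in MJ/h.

vapour 205→110.6 °C: -106.67 kJ/kg
condensation at 110.6 °C: -351 kJ/kg
liquid 110.6→23.7 °C: -148.6 kJ/kg
Δh = -106.67 + -351 + -148.6 = -606.27 kJ/kg
Q = ṁ·Δh = 152.0 kg/min × -606.27 kJ/kg = -92153 kJ/min
|Q| = 1535.9 kW = 5529.2 MJ/h

Q_c = 5530 MJ/h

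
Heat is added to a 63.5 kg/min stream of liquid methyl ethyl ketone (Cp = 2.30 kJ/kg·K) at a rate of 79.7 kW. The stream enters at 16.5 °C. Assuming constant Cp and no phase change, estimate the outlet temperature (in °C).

T_out = 49.2 °C

Q = 79.7 kW = 4782 kJ/min
ΔT = Q/(ṁ·Cp) = 4782/(63.5×2.30) = 32.742 K
T_out = 16.5 + 32.742 = 49.242 °C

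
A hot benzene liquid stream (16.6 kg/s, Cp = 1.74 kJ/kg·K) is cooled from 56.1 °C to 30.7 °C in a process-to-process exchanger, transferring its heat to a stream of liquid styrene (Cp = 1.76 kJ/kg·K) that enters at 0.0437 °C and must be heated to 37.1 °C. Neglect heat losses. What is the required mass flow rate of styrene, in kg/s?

ṁ_c = 11.2 kg/s

Heat released by hot stream: Q = 16.6 × 1.74 × (56.1 − 30.7) = 733.65 kJ/s
Energy balance on cold side (adiabatic exchanger): Q = ṁ_c·Cp_c·(T_c,out − T_c,in)
ṁ_c = 733.65 / [1.76 × (37.1 − 0.0437)] = 11.249 kg/s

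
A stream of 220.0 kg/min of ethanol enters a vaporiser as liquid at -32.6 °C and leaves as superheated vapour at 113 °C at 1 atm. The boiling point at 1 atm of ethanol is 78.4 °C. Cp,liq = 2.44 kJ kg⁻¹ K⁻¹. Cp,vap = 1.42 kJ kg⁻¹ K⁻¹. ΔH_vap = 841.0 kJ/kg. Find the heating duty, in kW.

Q = 4260 kW

liquid -32.6→78.4 °C: 270.84 kJ/kg
vaporisation at 78.4 °C: 841 kJ/kg
vapour 78.4→113 °C: 49.132 kJ/kg
Δh = 270.84 + 841 + 49.132 = 1161 kJ/kg
Q = ṁ·Δh = 220.0 kg/min × 1161 kJ/kg = 255410 kJ/min
|Q| = 4256.9 kW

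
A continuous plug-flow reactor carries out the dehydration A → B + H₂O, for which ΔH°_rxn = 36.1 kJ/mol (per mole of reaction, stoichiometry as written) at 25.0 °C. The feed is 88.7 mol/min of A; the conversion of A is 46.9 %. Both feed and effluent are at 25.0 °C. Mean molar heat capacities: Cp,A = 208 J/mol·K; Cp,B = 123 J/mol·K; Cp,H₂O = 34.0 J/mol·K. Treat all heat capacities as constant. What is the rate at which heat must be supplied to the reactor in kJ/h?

Extent of reaction ξ = 0.469 × 88.7 = 41.6 mol/min
Reaction term: ξ·ΔH°_rxn = 41.6 × 36.1 = 1501.8 kJ/min
Q = ΔH = 1501.8 kJ/min = 25.03 kW
Heat supplied = 90106 kJ/h

Q_in = 90100 kJ/h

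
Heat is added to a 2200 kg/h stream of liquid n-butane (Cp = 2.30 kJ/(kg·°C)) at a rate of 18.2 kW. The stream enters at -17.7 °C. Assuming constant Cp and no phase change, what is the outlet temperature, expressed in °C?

T_out = -4.75 °C

Q = 18.2 kW = 65520 kJ/h
ΔT = Q/(ṁ·Cp) = 65520/(2200×2.30) = 12.949 K
T_out = -17.7 + 12.949 = -4.7514 °C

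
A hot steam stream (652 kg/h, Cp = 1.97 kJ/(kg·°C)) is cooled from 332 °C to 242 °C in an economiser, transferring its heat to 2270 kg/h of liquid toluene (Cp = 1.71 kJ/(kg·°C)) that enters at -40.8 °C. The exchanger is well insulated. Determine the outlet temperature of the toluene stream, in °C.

T_c,out = -11.0 °C

Heat released by hot stream: Q = 652 × 1.97 × (332 − 242) = 115600 kJ/h
Energy balance on cold side (adiabatic exchanger): Q = ṁ_c·Cp_c·(T_c,out − T_c,in)
T_c,out = -40.8 + 115600/(2270 × 1.71) = -11.019 °C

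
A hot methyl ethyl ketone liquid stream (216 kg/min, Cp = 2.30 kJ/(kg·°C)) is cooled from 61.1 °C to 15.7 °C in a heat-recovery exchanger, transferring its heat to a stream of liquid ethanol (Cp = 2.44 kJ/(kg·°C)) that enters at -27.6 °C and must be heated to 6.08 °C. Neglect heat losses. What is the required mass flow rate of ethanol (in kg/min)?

ṁ_c = 274 kg/min

Heat released by hot stream: Q = 216 × 2.30 × (61.1 − 15.7) = 22555 kJ/min
Energy balance on cold side (adiabatic exchanger): Q = ṁ_c·Cp_c·(T_c,out − T_c,in)
ṁ_c = 22555 / [2.44 × (6.08 − -27.6)] = 274.46 kg/min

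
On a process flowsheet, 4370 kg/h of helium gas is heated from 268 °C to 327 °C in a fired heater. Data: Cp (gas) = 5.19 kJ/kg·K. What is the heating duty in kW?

Q = 372 kW

Q = ṁ·Cp·ΔT = 4370 × 5.19 × (327 − 268) = 1.3381e+06 kJ/h
Converting: 1.3381e+06 / 3600 s = 371.7 kW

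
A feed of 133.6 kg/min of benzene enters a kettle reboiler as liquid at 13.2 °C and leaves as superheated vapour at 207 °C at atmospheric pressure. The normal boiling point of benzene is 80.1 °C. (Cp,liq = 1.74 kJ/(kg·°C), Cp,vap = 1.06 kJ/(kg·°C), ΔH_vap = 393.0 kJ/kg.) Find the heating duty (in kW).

liquid 13.2→80.1 °C: 116.41 kJ/kg
vaporisation at 80.1 °C: 393 kJ/kg
vapour 80.1→207 °C: 134.51 kJ/kg
Δh = 116.41 + 393 + 134.51 = 643.92 kJ/kg
Q = ṁ·Δh = 133.6 kg/min × 643.92 kJ/kg = 86028 kJ/min
|Q| = 1433.8 kW

Q = 1430 kW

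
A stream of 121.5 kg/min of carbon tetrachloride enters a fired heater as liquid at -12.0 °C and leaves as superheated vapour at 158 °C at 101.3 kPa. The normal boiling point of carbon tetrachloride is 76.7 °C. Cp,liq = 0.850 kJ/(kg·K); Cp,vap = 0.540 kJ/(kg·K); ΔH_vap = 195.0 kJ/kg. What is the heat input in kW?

liquid -12.0→76.7 °C: 75.395 kJ/kg
vaporisation at 76.7 °C: 195 kJ/kg
vapour 76.7→158 °C: 43.902 kJ/kg
Δh = 75.395 + 195 + 43.902 = 314.3 kJ/kg
Q = ṁ·Δh = 121.5 kg/min × 314.3 kJ/kg = 38187 kJ/min
|Q| = 636.45 kW

Q = 636 kW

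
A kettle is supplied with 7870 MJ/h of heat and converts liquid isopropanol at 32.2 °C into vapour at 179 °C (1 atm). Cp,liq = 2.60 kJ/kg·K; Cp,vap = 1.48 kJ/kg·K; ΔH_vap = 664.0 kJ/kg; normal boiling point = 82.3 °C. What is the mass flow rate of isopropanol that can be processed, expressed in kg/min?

Δh = 2.60×(82.3−32.2) + 664.0 + 1.48×(179−82.3) = 937.38 kJ/kg
Q = 7870 MJ/h = 2186.1 kJ/s = 131170 kJ/min
ṁ = Q/Δh = 131170 / 937.38 = 139.93 kg/min

ṁ = 140 kg/min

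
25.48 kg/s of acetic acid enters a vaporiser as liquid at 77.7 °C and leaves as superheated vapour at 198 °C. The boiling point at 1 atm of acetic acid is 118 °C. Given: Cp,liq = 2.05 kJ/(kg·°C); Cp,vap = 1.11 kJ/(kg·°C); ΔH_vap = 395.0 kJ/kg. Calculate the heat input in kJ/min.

Q = 866000 kJ/min

liquid 77.7→118 °C: 82.615 kJ/kg
vaporisation at 118 °C: 395 kJ/kg
vapour 118→198 °C: 88.8 kJ/kg
Δh = 82.615 + 395 + 88.8 = 566.41 kJ/kg
Q = ṁ·Δh = 25.48 kg/s × 566.41 kJ/kg = 14432 kJ/s
|Q| = 14432 kW = 865940 kJ/min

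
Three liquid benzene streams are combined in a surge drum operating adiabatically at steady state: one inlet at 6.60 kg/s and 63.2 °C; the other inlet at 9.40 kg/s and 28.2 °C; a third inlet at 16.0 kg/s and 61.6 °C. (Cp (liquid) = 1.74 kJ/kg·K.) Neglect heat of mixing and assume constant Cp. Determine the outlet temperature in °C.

Energy balance with Q = 0: Σ ṁᵢCp,ᵢ(T_out − Tᵢ) = 0
T_out = Σ ṁᵢCp,ᵢTᵢ / Σ ṁᵢCp,ᵢ
      = 2902 / 55.68 = 52.119 °C

T_out = 52.1 °C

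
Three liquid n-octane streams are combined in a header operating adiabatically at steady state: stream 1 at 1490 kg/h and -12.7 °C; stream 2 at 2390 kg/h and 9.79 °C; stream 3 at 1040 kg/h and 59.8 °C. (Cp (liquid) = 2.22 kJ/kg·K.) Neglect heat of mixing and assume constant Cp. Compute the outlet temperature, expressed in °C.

T_out = 13.6 °C

Adiabatic, steady state ⇒ Σ ṁᵢCp,ᵢ(T_out − Tᵢ) = 0
T_out = Σ ṁᵢCp,ᵢTᵢ / Σ ṁᵢCp,ᵢ
      = 148000 / 10922 = 13.55 °C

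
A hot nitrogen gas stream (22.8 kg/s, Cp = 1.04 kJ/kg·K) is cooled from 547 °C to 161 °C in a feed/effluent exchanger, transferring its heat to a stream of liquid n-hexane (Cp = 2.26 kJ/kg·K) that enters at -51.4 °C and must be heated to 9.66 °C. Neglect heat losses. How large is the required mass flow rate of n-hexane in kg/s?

ṁ_c = 66.3 kg/s

Heat released by hot stream: Q = 22.8 × 1.04 × (547 − 161) = 9152.8 kJ/s
Energy balance on cold side (adiabatic exchanger): Q = ṁ_c·Cp_c·(T_c,out − T_c,in)
ṁ_c = 9152.8 / [2.26 × (9.66 − -51.4)] = 66.327 kg/s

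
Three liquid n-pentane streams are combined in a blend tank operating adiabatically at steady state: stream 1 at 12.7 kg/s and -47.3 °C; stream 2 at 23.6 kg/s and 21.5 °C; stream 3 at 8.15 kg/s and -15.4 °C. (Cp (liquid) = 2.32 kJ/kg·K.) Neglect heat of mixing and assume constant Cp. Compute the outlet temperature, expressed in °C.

T_out = -4.92 °C

Energy balance with Q = 0: Σ ṁᵢCp,ᵢ(T_out − Tᵢ) = 0
T_out = Σ ṁᵢCp,ᵢTᵢ / Σ ṁᵢCp,ᵢ
      = -507.66 / 103.12 = -4.9228 °C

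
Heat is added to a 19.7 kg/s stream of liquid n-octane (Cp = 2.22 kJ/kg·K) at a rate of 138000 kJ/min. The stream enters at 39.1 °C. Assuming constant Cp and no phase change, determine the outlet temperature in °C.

Q = 138000 kJ/min = 2300 kJ/s
ΔT = Q/(ṁ·Cp) = 2300/(19.7×2.22) = 52.591 K
T_out = 39.1 + 52.591 = 91.691 °C

T_out = 91.7 °C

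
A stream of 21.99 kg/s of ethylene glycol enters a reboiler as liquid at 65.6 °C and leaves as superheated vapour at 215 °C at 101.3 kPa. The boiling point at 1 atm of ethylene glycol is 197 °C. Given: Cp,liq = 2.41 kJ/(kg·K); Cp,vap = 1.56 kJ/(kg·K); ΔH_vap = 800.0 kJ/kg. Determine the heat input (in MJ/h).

liquid 65.6→197 °C: 316.67 kJ/kg
vaporisation at 197 °C: 800 kJ/kg
vapour 197→215 °C: 28.08 kJ/kg
Δh = 316.67 + 800 + 28.08 = 1144.8 kJ/kg
Q = ṁ·Δh = 21.99 kg/s × 1144.8 kJ/kg = 25173 kJ/s
|Q| = 25173 kW = 90623 MJ/h

Q = 90600 MJ/h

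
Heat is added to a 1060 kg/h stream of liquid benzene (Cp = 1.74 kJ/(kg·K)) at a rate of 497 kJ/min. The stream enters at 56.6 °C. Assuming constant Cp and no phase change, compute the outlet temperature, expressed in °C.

Q = 497 kJ/min = 29820 kJ/h
ΔT = Q/(ṁ·Cp) = 29820/(1060×1.74) = 16.168 K
T_out = 56.6 + 16.168 = 72.768 °C

T_out = 72.8 °C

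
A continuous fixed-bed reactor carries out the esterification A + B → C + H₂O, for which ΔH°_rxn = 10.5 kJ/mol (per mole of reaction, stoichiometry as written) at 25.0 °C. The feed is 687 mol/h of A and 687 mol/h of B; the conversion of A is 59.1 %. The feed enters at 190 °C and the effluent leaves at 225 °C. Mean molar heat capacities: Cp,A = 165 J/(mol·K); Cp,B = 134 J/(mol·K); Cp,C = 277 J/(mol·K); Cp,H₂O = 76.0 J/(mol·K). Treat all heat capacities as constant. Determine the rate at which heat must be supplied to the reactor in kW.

Q_in = 4.40 kW

Extent of reaction ξ = 0.591 × 687 = 406.02 mol/h
Reaction term: ξ·ΔH°_rxn = 406.02 × 10.5 = 4263.2 kJ/h
Sensible, feed 190→25 °C: -33893 kJ/h
Outlet flows (mol/h): A 280.98, B 280.98, C 406.02, H₂O 406.02
Sensible, products 25→225 °C: 45468 kJ/h
Q = ΔH = 15838 kJ/h = 4.3993 kW
Heat supplied = 4.3993 kW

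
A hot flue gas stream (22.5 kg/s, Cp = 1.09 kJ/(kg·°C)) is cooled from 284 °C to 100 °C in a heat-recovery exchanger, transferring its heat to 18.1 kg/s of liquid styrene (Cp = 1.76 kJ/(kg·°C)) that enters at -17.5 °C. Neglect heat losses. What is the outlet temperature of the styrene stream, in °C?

T_c,out = 124 °C

Heat released by hot stream: Q = 22.5 × 1.09 × (284 − 100) = 4512.6 kJ/s
Energy balance on cold side (adiabatic exchanger): Q = ṁ_c·Cp_c·(T_c,out − T_c,in)
T_c,out = -17.5 + 4512.6/(18.1 × 1.76) = 124.16 °C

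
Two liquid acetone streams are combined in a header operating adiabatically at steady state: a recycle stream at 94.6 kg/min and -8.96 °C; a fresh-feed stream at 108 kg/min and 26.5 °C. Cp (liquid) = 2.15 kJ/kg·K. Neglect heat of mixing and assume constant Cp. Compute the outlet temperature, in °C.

T_out = 9.94 °C

No heat crosses the boundary, so H_out = H_in.
Σ ṁᵢCp,ᵢTᵢ = 94.6×2.15×-8.96 + 108×2.15×26.5 = 4330.9
Σ ṁᵢCp,ᵢ = 94.6×2.15 + 108×2.15 = 435.59
T_out = 4330.9 / 435.59 = 9.9427 °C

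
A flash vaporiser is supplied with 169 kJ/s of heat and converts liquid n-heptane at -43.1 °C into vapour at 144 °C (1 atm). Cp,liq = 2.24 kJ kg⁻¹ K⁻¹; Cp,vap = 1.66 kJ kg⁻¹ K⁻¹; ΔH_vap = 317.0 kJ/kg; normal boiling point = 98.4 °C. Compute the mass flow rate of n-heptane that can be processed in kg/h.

ṁ = 857 kg/h

Δh = 2.24×(98.4−-43.1) + 317.0 + 1.66×(144−98.4) = 709.66 kJ/kg
Q = 169 kJ/s = 169 kJ/s = 608400 kJ/h
ṁ = Q/Δh = 608400 / 709.66 = 857.32 kg/h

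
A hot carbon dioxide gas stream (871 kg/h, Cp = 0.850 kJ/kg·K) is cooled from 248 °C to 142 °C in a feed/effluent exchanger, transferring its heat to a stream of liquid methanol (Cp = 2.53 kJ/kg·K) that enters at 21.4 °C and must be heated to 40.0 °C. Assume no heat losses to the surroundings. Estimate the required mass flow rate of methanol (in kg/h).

ṁ_c = 1670 kg/h

Heat released by hot stream: Q = 871 × 0.850 × (248 − 142) = 78477 kJ/h
Energy balance on cold side (adiabatic exchanger): Q = ṁ_c·Cp_c·(T_c,out − T_c,in)
ṁ_c = 78477 / [2.53 × (40.0 − 21.4)] = 1667.7 kg/h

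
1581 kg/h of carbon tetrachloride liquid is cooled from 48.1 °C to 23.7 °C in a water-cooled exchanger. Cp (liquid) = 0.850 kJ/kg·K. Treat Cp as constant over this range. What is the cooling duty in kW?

Q = ṁ·Cp·ΔT = 1581 × 0.850 × (23.7 − 48.1) = -32790 kJ/h
Converting: 32790 / 3600 s = 9.1083 kW

Q_c = 9.11 kW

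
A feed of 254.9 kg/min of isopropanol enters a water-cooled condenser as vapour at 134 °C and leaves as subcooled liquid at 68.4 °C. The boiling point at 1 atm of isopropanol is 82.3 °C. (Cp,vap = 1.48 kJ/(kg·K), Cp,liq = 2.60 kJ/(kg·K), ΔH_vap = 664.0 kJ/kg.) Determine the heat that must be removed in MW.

vapour 134→82.3 °C: -76.516 kJ/kg
condensation at 82.3 °C: -664 kJ/kg
liquid 82.3→68.4 °C: -36.14 kJ/kg
Δh = -76.516 + -664 + -36.14 = -776.66 kJ/kg
Q = ṁ·Δh = 254.9 kg/min × -776.66 kJ/kg = -197970 kJ/min
|Q| = 3299.5 kW = 3.2995 MW

Q_c = 3.30 MW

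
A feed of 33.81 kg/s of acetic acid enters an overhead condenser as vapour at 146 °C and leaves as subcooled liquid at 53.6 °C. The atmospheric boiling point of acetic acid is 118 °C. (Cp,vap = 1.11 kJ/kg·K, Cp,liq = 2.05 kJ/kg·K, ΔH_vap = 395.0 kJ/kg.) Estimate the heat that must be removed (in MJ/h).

Q_c = 67900 MJ/h

vapour 146→118 °C: -31.08 kJ/kg
condensation at 118 °C: -395 kJ/kg
liquid 118→53.6 °C: -132.02 kJ/kg
Δh = -31.08 + -395 + -132.02 = -558.1 kJ/kg
Q = ṁ·Δh = 33.81 kg/s × -558.1 kJ/kg = -18869 kJ/s
|Q| = 18869 kW = 67930 MJ/h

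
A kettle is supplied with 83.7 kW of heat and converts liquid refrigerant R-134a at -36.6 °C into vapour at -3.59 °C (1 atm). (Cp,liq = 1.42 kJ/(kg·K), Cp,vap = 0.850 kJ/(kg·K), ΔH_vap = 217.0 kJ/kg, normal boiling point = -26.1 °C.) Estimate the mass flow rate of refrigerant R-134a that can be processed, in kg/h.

ṁ = 1200 kg/h

Δh = 1.42×(-26.1−-36.6) + 217.0 + 0.850×(-3.59−-26.1) = 251.04 kJ/kg
Q = 83.7 kW = 83.7 kJ/s = 301320 kJ/h
ṁ = Q/Δh = 301320 / 251.04 = 1200.3 kg/h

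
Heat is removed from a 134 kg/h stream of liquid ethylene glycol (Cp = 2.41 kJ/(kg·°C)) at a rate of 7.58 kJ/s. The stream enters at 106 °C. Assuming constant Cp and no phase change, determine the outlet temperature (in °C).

T_out = 21.5 °C

Q = 7.58 kJ/s = 27288 kJ/h
ΔT = Q/(ṁ·Cp) = 27288/(134×2.41) = 84.499 K
T_out = 106 − 84.499 = 21.501 °C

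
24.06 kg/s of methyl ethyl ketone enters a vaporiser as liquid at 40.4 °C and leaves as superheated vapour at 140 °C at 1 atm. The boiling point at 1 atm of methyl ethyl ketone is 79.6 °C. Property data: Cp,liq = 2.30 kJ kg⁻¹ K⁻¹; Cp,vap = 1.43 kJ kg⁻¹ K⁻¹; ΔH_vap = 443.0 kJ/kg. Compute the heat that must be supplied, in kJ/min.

Q = 894000 kJ/min

liquid 40.4→79.6 °C: 90.16 kJ/kg
vaporisation at 79.6 °C: 443 kJ/kg
vapour 79.6→140 °C: 86.372 kJ/kg
Δh = 90.16 + 443 + 86.372 = 619.53 kJ/kg
Q = ṁ·Δh = 24.06 kg/s × 619.53 kJ/kg = 14906 kJ/s
|Q| = 14906 kW = 894360 kJ/min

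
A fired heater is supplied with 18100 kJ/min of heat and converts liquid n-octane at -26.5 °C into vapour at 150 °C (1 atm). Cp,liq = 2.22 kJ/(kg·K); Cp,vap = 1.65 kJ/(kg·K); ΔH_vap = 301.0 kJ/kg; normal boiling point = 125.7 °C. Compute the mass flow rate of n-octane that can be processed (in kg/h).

Δh = 2.22×(125.7−-26.5) + 301.0 + 1.65×(150−125.7) = 678.98 kJ/kg
Q = 18100 kJ/min = 301.67 kJ/s = 1.086e+06 kJ/h
ṁ = Q/Δh = 1.086e+06 / 678.98 = 1599.5 kg/h

ṁ = 1600 kg/h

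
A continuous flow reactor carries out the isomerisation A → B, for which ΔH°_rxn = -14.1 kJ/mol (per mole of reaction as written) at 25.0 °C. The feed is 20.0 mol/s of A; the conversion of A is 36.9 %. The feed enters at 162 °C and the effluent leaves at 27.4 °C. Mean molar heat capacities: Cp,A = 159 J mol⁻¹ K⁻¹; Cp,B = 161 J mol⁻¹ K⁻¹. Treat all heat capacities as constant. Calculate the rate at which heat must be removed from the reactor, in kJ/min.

Q_out = 31900 kJ/min

Extent of reaction ξ = 0.369 × 20.0 = 7.38 mol/s
Reaction term: ξ·ΔH°_rxn = 7.38 × -14.1 = -104.06 kJ/s
Sensible, feed 162→25 °C: -435.66 kJ/s
Outlet flows (mol/s): A 12.62, B 7.38
Sensible, products 25→27.4 °C: 7.6674 kJ/s
Q = ΔH = -532.05 kJ/s = -532.05 kW
Heat removed = 31923 kJ/min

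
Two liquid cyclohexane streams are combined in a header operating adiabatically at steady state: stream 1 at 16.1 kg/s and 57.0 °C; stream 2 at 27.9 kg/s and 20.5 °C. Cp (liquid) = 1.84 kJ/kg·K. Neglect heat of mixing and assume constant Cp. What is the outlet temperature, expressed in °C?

No heat crosses the boundary, so H_out = H_in.
Σ ṁᵢCp,ᵢTᵢ = 16.1×1.84×57.0 + 27.9×1.84×20.5 = 2741
Σ ṁᵢCp,ᵢ = 16.1×1.84 + 27.9×1.84 = 80.96
T_out = 2741 / 80.96 = 33.856 °C

T_out = 33.9 °C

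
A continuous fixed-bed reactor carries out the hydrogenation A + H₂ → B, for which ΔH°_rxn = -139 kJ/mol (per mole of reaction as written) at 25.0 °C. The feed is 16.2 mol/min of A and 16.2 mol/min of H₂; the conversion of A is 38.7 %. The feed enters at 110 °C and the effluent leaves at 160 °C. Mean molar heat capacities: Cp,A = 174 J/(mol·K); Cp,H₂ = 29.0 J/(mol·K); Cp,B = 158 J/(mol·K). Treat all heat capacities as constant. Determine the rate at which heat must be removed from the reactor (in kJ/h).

Extent of reaction ξ = 0.387 × 16.2 = 6.2694 mol/min
Reaction term: ξ·ΔH°_rxn = 6.2694 × -139 = -871.45 kJ/min
Sensible, feed 110→25 °C: -279.53 kJ/min
Outlet flows (mol/min): A 9.9306, H₂ 9.9306, B 6.2694
Sensible, products 25→160 °C: 405.87 kJ/min
Q = ΔH = -745.1 kJ/min = -12.418 kW
Heat removed = 44706 kJ/h

Q_out = 44700 kJ/h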